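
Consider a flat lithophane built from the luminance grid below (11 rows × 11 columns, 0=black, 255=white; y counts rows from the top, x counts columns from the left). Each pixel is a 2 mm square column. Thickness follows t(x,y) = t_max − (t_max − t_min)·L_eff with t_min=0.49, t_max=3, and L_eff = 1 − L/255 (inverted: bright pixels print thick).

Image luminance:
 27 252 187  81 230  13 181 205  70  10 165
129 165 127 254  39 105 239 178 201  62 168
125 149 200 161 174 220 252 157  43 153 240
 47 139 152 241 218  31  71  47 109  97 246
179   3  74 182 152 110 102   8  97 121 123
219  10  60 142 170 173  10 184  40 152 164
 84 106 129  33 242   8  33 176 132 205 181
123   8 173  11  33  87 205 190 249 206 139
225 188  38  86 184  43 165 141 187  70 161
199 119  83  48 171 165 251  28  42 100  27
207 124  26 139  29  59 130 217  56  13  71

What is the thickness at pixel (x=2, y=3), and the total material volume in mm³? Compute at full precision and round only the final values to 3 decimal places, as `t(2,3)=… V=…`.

span = t_max - t_min = 3 - 0.49 = 2.510
L(2,3) = 152, L_eff = 1 - 152/255 = 0.403922 (inverted)
t(2,3) = 3 - 2.510·0.403922 = 1.986
Σt over all 11·11 pixels = 214891/1020 ≈ 210.6774510
V = pitch²·Σt = 2²·214891/1020 = 842.710

t(2,3)=1.986 V=842.710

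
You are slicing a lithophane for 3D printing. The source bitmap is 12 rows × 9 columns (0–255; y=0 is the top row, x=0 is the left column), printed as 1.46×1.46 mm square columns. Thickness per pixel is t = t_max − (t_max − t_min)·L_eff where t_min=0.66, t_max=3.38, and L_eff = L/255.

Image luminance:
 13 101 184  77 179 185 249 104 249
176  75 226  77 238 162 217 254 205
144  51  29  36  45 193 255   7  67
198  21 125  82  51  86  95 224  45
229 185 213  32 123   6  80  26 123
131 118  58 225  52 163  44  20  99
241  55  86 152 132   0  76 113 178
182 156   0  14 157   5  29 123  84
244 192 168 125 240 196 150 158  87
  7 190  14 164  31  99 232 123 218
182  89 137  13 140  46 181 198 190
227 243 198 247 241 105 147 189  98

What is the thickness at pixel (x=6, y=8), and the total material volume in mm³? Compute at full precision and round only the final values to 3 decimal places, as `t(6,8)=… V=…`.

t(6,8)=1.780 V=461.074

span = t_max - t_min = 3.38 - 0.66 = 2.720
L(6,8) = 150, L_eff = 150/255 = 0.588235
t(6,8) = 3.38 - 2.720·0.588235 = 1.780
Σt over all 12·9 pixels = 216.304
V = pitch²·Σt = 1.46²·216.304 = 461.074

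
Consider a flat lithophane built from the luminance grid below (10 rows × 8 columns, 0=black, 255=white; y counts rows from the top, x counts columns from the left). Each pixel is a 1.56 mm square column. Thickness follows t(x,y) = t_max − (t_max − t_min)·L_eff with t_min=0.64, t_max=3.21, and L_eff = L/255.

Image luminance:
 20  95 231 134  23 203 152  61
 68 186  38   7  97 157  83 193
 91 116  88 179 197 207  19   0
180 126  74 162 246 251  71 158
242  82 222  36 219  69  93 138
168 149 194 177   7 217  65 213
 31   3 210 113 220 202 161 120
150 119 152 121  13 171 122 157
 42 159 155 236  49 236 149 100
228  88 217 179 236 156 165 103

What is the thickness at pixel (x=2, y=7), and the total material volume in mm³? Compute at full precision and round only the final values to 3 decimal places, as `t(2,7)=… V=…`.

t(2,7)=1.678 V=360.868

span = t_max - t_min = 3.21 - 0.64 = 2.570
L(2,7) = 152, L_eff = 152/255 = 0.596078
t(2,7) = 3.21 - 2.570·0.596078 = 1.678
Σt over all 10·8 pixels = 1260427/8500 ≈ 148.2855294
V = pitch²·Σt = 1.56²·1260427/8500 = 360.868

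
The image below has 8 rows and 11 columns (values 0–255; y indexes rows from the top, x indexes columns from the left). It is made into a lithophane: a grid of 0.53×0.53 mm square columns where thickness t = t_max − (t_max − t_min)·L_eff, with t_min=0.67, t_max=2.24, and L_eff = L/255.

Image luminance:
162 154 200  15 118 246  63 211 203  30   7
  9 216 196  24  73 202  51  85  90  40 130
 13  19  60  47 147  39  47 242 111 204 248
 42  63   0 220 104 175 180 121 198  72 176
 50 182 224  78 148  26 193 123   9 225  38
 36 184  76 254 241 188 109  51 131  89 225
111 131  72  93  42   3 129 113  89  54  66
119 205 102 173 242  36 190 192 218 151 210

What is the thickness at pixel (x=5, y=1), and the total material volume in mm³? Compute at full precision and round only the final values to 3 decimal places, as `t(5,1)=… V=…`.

t(5,1)=0.996 V=36.911

span = t_max - t_min = 2.24 - 0.67 = 1.570
L(5,1) = 202, L_eff = 202/255 = 0.792157
t(5,1) = 2.24 - 1.570·0.792157 = 0.996
Σt over all 8·11 pixels = 558457/4250 ≈ 131.4016471
V = pitch²·Σt = 0.53²·558457/4250 = 36.911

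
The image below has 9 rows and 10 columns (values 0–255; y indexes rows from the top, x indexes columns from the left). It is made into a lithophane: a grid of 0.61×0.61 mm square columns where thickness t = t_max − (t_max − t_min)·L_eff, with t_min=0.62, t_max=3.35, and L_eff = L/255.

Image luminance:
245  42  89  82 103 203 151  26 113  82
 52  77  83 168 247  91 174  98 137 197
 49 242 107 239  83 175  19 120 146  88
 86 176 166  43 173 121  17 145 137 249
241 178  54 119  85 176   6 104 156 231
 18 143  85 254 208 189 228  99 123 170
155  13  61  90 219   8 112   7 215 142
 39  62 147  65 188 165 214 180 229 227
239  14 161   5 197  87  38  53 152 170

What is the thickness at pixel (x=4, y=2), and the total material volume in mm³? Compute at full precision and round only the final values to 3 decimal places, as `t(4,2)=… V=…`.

span = t_max - t_min = 3.35 - 0.62 = 2.730
L(4,2) = 83, L_eff = 83/255 = 0.325490
t(4,2) = 3.35 - 2.730·0.325490 = 2.461
Σt over all 9·10 pixels = 377652/2125 ≈ 177.7185882
V = pitch²·Σt = 0.61²·377652/2125 = 66.129

t(4,2)=2.461 V=66.129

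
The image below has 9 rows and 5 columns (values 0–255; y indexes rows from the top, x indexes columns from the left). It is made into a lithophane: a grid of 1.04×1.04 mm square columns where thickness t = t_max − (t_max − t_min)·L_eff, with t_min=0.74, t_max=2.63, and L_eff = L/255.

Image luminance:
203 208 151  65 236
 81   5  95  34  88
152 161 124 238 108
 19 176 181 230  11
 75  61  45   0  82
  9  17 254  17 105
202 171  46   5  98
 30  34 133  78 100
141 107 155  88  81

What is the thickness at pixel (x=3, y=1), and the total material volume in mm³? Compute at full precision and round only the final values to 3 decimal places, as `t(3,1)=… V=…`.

t(3,1)=2.378 V=90.330

span = t_max - t_min = 2.63 - 0.74 = 1.890
L(3,1) = 34, L_eff = 34/255 = 0.133333
t(3,1) = 2.63 - 1.890·0.133333 = 2.378
Σt over all 9·5 pixels = 5679/68 ≈ 83.5147059
V = pitch²·Σt = 1.04²·5679/68 = 90.330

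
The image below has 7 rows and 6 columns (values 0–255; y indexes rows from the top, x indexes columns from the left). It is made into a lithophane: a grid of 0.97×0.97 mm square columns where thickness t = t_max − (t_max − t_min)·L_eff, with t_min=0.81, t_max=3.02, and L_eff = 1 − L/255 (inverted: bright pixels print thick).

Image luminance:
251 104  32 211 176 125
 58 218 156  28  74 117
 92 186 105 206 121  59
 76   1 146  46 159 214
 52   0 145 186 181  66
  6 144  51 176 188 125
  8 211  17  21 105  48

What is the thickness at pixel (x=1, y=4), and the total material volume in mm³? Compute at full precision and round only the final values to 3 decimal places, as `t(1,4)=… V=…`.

span = t_max - t_min = 3.02 - 0.81 = 2.210
L(1,4) = 0, L_eff = 1 - 0/255 = 1.000000 (inverted)
t(1,4) = 3.02 - 2.210·1.000000 = 0.810
Σt over all 7·6 pixels = 112013/1500 ≈ 74.6753333
V = pitch²·Σt = 0.97²·112013/1500 = 70.262

t(1,4)=0.810 V=70.262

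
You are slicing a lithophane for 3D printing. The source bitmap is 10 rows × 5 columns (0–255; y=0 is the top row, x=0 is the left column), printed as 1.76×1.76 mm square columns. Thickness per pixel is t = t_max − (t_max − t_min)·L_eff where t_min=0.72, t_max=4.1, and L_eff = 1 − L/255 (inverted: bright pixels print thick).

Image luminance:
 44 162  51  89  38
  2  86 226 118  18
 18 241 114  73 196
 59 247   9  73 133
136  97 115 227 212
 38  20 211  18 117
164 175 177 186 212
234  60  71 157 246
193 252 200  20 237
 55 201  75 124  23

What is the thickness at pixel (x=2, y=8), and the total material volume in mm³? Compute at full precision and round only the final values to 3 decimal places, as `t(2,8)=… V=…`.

t(2,8)=3.371 V=368.129

span = t_max - t_min = 4.1 - 0.72 = 3.380
L(2,8) = 200, L_eff = 1 - 200/255 = 0.215686 (inverted)
t(2,8) = 4.1 - 3.380·0.215686 = 3.371
Σt over all 10·5 pixels = 6061/51 ≈ 118.8431373
V = pitch²·Σt = 1.76²·6061/51 = 368.129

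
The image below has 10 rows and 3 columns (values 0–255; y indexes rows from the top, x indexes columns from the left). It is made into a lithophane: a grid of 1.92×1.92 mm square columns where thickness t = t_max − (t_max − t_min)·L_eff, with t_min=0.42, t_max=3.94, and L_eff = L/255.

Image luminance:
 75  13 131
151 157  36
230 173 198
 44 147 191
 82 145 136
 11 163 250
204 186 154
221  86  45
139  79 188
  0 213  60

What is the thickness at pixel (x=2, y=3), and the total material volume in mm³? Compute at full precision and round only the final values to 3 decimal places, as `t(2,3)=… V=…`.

span = t_max - t_min = 3.94 - 0.42 = 3.520
L(2,3) = 191, L_eff = 191/255 = 0.749020
t(2,3) = 3.94 - 3.520·0.749020 = 1.303
Σt over all 10·3 pixels = 409621/6375 ≈ 64.2542745
V = pitch²·Σt = 1.92²·409621/6375 = 236.867

t(2,3)=1.303 V=236.867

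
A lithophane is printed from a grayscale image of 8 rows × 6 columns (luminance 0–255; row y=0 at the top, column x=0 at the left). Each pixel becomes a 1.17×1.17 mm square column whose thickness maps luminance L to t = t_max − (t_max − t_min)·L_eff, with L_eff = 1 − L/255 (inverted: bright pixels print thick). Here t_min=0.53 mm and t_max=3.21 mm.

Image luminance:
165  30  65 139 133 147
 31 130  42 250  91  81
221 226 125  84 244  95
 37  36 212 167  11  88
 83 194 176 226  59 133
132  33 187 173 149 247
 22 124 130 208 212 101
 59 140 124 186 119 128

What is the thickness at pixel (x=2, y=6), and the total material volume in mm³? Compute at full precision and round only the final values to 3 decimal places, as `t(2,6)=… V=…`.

span = t_max - t_min = 3.21 - 0.53 = 2.680
L(2,6) = 130, L_eff = 1 - 130/255 = 0.490196 (inverted)
t(2,6) = 3.21 - 2.680·0.490196 = 1.896
Σt over all 8·6 pixels = 38483/425 ≈ 90.5482353
V = pitch²·Σt = 1.17²·38483/425 = 123.951

t(2,6)=1.896 V=123.951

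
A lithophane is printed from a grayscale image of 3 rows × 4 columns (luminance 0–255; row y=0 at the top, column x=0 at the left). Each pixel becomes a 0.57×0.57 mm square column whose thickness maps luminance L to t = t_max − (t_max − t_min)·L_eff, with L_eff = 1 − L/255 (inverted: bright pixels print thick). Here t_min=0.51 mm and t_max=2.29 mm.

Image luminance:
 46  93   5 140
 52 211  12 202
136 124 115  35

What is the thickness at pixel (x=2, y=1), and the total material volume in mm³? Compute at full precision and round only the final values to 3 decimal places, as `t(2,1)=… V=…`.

t(2,1)=0.594 V=4.644

span = t_max - t_min = 2.29 - 0.51 = 1.780
L(2,1) = 12, L_eff = 1 - 12/255 = 0.952941 (inverted)
t(2,1) = 2.29 - 1.780·0.952941 = 0.594
Σt over all 3·4 pixels = 182249/12750 ≈ 14.2940392
V = pitch²·Σt = 0.57²·182249/12750 = 4.644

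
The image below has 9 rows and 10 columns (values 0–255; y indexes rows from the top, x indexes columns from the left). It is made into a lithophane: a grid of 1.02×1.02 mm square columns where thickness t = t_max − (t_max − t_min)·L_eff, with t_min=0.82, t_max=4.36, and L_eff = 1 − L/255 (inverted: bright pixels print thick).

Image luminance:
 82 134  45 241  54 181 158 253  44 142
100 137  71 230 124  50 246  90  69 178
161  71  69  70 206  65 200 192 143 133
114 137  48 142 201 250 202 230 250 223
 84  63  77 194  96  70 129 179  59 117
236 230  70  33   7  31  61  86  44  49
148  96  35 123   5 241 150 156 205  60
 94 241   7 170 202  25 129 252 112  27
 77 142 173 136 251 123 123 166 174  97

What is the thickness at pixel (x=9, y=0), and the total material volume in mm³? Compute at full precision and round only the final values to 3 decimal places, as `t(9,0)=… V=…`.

t(9,0)=2.791 V=244.193

span = t_max - t_min = 4.36 - 0.82 = 3.540
L(9,0) = 142, L_eff = 1 - 142/255 = 0.443137 (inverted)
t(9,0) = 4.36 - 3.540·0.443137 = 2.791
Σt over all 9·10 pixels = 997519/4250 ≈ 234.7103529
V = pitch²·Σt = 1.02²·997519/4250 = 244.193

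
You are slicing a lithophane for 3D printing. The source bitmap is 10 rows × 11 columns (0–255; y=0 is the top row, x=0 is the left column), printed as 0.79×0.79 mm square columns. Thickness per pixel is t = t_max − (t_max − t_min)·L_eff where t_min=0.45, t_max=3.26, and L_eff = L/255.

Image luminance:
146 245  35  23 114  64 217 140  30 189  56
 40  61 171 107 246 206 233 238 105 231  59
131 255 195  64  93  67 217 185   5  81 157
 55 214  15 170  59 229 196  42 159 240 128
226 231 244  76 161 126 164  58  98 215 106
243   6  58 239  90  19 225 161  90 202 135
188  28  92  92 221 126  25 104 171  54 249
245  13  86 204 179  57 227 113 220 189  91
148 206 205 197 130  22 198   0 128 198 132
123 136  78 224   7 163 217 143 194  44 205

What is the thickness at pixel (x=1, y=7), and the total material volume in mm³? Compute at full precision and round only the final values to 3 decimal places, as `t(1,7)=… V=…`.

t(1,7)=3.117 V=119.556

span = t_max - t_min = 3.26 - 0.45 = 2.810
L(1,7) = 13, L_eff = 13/255 = 0.050980
t(1,7) = 3.26 - 2.810·0.050980 = 3.117
Σt over all 10·11 pixels = 2442451/12750 ≈ 191.5647843
V = pitch²·Σt = 0.79²·2442451/12750 = 119.556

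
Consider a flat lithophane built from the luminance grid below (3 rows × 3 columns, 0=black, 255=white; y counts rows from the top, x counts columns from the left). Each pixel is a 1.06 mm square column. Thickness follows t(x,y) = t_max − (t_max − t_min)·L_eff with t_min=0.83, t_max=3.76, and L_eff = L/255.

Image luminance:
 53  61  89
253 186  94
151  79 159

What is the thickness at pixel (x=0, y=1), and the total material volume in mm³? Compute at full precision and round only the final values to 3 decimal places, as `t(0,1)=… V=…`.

t(0,1)=0.853 V=23.498

span = t_max - t_min = 3.76 - 0.83 = 2.930
L(0,1) = 253, L_eff = 253/255 = 0.992157
t(0,1) = 3.76 - 2.930·0.992157 = 0.853
Σt over all 3·3 pixels = 35553/1700 ≈ 20.9135294
V = pitch²·Σt = 1.06²·35553/1700 = 23.498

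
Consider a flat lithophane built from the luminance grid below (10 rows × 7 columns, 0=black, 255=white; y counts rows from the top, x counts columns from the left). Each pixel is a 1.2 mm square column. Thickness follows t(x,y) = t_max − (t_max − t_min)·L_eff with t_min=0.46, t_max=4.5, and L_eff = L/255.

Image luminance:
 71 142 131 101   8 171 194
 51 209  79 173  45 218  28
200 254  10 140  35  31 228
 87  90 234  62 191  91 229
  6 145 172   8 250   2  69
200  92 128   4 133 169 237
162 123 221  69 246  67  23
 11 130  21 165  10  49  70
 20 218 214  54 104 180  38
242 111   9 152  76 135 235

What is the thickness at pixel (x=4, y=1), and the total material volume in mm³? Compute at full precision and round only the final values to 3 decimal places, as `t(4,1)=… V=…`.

t(4,1)=3.787 V=264.859

span = t_max - t_min = 4.5 - 0.46 = 4.040
L(4,1) = 45, L_eff = 45/255 = 0.176471
t(4,1) = 4.5 - 4.040·0.176471 = 3.787
Σt over all 10·7 pixels = 1172552/6375 ≈ 183.9297255
V = pitch²·Σt = 1.2²·1172552/6375 = 264.859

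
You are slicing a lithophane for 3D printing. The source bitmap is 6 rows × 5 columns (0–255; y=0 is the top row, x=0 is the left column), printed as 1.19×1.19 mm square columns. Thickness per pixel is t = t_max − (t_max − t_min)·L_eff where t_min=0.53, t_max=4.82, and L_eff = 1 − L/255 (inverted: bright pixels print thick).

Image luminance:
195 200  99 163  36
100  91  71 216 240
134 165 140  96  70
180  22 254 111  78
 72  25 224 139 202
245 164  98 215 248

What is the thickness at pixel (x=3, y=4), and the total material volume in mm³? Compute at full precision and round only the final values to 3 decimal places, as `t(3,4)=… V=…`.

span = t_max - t_min = 4.82 - 0.53 = 4.290
L(3,4) = 139, L_eff = 1 - 139/255 = 0.454902 (inverted)
t(3,4) = 4.82 - 4.290·0.454902 = 2.868
Σt over all 6·5 pixels = 749049/8500 ≈ 88.1234118
V = pitch²·Σt = 1.19²·749049/8500 = 124.792

t(3,4)=2.868 V=124.792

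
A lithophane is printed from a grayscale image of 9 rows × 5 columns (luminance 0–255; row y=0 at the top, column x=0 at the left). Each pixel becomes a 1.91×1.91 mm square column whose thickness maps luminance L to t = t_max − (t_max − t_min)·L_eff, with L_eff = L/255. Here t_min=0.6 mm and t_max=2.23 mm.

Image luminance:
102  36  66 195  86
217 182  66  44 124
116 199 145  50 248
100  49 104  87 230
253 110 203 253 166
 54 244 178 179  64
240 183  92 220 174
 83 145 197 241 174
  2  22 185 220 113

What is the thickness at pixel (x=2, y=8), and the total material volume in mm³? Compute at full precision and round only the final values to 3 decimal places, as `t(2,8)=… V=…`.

span = t_max - t_min = 2.23 - 0.6 = 1.630
L(2,8) = 185, L_eff = 185/255 = 0.725490
t(2,8) = 2.23 - 1.630·0.725490 = 1.047
Σt over all 9·5 pixels = 251507/4250 ≈ 59.1781176
V = pitch²·Σt = 1.91²·251507/4250 = 215.888

t(2,8)=1.047 V=215.888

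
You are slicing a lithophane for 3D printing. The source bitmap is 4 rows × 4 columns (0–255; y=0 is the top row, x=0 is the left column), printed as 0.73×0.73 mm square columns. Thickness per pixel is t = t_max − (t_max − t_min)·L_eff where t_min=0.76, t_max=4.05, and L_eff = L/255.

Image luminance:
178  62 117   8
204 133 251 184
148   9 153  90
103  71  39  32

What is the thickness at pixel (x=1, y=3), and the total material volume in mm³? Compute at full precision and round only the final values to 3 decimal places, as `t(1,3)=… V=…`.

t(1,3)=3.134 V=22.280

span = t_max - t_min = 4.05 - 0.76 = 3.290
L(1,3) = 71, L_eff = 71/255 = 0.278431
t(1,3) = 4.05 - 3.290·0.278431 = 3.134
Σt over all 4·4 pixels = 177687/4250 ≈ 41.8087059
V = pitch²·Σt = 0.73²·177687/4250 = 22.280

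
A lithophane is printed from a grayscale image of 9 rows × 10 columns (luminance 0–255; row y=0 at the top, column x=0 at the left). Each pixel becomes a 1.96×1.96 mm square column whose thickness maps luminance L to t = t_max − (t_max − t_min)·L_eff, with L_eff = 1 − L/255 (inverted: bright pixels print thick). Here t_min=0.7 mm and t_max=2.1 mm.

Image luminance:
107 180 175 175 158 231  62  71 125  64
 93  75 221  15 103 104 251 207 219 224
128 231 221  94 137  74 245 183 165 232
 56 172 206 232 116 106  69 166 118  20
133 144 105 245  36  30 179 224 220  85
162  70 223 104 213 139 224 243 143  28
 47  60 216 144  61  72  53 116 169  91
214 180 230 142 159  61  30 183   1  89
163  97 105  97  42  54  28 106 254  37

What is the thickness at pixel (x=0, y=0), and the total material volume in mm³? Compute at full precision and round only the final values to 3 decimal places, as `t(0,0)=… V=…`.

span = t_max - t_min = 2.1 - 0.7 = 1.400
L(0,0) = 107, L_eff = 1 - 107/255 = 0.580392 (inverted)
t(0,0) = 2.1 - 1.400·0.580392 = 1.287
Σt over all 9·10 pixels = 164899/1275 ≈ 129.3325490
V = pitch²·Σt = 1.96²·164899/1275 = 496.844

t(0,0)=1.287 V=496.844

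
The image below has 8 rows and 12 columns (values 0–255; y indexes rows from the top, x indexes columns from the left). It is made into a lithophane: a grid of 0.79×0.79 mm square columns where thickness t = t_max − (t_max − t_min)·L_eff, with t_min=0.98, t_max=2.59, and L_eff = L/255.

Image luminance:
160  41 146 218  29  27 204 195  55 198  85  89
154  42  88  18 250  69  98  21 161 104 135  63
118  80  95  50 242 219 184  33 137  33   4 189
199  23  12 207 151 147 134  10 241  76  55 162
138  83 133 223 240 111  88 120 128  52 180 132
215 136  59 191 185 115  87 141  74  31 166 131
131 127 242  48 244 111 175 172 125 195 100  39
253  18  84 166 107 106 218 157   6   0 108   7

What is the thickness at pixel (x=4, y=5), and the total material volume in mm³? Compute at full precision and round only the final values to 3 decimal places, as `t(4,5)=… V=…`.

t(4,5)=1.422 V=109.669

span = t_max - t_min = 2.59 - 0.98 = 1.610
L(4,5) = 185, L_eff = 185/255 = 0.725490
t(4,5) = 2.59 - 1.610·0.725490 = 1.422
Σt over all 8·12 pixels = 4480931/25500 ≈ 175.7227843
V = pitch²·Σt = 0.79²·4480931/25500 = 109.669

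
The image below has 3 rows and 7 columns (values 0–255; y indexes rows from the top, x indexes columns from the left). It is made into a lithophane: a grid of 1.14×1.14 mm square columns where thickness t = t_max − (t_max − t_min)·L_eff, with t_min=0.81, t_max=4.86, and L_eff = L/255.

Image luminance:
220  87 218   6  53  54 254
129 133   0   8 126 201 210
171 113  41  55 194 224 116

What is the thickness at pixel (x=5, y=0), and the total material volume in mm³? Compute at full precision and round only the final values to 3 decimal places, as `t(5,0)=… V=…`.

t(5,0)=4.002 V=78.703

span = t_max - t_min = 4.86 - 0.81 = 4.050
L(5,0) = 54, L_eff = 54/255 = 0.211765
t(5,0) = 4.86 - 4.050·0.211765 = 4.002
Σt over all 3·7 pixels = 102951/1700 ≈ 60.5594118
V = pitch²·Σt = 1.14²·102951/1700 = 78.703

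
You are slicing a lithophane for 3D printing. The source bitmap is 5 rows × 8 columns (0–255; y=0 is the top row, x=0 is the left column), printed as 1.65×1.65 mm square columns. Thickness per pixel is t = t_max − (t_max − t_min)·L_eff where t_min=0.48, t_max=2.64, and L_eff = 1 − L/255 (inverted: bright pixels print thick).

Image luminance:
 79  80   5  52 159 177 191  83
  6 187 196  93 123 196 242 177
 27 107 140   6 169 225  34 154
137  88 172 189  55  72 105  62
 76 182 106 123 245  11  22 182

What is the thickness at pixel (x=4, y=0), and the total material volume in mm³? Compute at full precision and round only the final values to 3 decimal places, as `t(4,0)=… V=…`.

span = t_max - t_min = 2.64 - 0.48 = 2.160
L(4,0) = 159, L_eff = 1 - 159/255 = 0.376471 (inverted)
t(4,0) = 2.64 - 2.160·0.376471 = 1.827
Σt over all 5·8 pixels = 25206/425 ≈ 59.3082353
V = pitch²·Σt = 1.65²·25206/425 = 161.467

t(4,0)=1.827 V=161.467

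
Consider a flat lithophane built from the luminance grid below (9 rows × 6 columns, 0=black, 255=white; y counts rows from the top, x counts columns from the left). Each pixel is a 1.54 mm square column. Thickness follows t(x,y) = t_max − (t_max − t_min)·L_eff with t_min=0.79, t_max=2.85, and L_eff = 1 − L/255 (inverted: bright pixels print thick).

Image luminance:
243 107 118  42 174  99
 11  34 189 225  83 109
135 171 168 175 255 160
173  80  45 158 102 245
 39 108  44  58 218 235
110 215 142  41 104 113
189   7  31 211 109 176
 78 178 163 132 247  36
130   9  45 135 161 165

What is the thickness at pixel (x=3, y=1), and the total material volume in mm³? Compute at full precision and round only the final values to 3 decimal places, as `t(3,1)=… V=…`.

span = t_max - t_min = 2.85 - 0.79 = 2.060
L(3,1) = 225, L_eff = 1 - 225/255 = 0.117647 (inverted)
t(3,1) = 2.85 - 2.060·0.117647 = 2.608
Σt over all 9·6 pixels = 83847/850 ≈ 98.6435294
V = pitch²·Σt = 1.54²·83847/850 = 233.943

t(3,1)=2.608 V=233.943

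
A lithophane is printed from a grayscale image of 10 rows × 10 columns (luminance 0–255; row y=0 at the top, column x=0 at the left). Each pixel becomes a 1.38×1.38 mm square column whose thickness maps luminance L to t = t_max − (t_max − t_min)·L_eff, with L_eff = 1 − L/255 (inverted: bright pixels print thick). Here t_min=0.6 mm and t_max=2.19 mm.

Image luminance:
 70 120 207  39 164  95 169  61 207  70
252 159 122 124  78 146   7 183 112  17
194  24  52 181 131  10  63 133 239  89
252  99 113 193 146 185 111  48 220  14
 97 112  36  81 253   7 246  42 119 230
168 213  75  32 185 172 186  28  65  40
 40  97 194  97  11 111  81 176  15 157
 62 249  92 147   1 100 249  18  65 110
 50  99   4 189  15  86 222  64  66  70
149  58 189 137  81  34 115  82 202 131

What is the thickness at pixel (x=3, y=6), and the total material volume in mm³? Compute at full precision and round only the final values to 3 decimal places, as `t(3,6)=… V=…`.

span = t_max - t_min = 2.19 - 0.6 = 1.590
L(3,6) = 97, L_eff = 1 - 97/255 = 0.619608 (inverted)
t(3,6) = 2.19 - 1.590·0.619608 = 1.205
Σt over all 10·10 pixels = 1114253/8500 ≈ 131.0885882
V = pitch²·Σt = 1.38²·1114253/8500 = 249.645

t(3,6)=1.205 V=249.645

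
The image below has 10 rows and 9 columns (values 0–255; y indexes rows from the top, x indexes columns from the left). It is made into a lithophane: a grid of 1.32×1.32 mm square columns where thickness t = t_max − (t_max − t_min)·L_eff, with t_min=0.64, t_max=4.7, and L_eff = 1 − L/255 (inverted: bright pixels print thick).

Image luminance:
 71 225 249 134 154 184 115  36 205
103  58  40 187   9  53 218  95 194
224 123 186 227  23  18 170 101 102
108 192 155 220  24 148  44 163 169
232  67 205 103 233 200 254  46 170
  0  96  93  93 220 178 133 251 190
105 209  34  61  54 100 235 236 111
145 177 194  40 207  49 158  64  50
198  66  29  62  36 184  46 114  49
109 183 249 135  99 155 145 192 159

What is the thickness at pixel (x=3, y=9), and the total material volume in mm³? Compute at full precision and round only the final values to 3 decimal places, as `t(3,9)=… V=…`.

t(3,9)=2.789 V=431.321

span = t_max - t_min = 4.7 - 0.64 = 4.060
L(3,9) = 135, L_eff = 1 - 135/255 = 0.470588 (inverted)
t(3,9) = 4.7 - 4.060·0.470588 = 2.789
Σt over all 10·9 pixels = 315619/1275 ≈ 247.5443137
V = pitch²·Σt = 1.32²·315619/1275 = 431.321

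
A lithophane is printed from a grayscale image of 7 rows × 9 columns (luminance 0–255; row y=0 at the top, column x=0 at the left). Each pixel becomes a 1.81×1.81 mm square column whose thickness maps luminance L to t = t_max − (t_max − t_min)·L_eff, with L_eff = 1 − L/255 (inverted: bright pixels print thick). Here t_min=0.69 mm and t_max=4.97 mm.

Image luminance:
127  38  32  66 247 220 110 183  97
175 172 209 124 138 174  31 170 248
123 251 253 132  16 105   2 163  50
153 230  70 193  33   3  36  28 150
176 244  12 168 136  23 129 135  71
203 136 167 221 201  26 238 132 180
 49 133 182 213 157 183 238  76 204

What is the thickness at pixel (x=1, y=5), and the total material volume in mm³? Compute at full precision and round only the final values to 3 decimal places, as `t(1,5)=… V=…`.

span = t_max - t_min = 4.97 - 0.69 = 4.280
L(1,5) = 136, L_eff = 1 - 136/255 = 0.466667 (inverted)
t(1,5) = 4.97 - 4.280·0.466667 = 2.973
Σt over all 7·9 pixels = 56269/300 ≈ 187.5633333
V = pitch²·Σt = 1.81²·56269/300 = 614.476

t(1,5)=2.973 V=614.476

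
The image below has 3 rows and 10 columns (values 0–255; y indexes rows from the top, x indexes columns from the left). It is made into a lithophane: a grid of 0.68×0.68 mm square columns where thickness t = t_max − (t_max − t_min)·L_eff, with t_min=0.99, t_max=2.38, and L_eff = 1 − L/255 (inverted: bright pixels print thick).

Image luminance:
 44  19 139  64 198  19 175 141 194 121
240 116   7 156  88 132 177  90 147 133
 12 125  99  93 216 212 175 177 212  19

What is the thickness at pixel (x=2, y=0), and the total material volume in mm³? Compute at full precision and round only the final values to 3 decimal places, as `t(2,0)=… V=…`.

span = t_max - t_min = 2.38 - 0.99 = 1.390
L(2,0) = 139, L_eff = 1 - 139/255 = 0.454902 (inverted)
t(2,0) = 2.38 - 1.390·0.454902 = 1.748
Σt over all 3·10 pixels = 7513/150 ≈ 50.0866667
V = pitch²·Σt = 0.68²·7513/150 = 23.160

t(2,0)=1.748 V=23.160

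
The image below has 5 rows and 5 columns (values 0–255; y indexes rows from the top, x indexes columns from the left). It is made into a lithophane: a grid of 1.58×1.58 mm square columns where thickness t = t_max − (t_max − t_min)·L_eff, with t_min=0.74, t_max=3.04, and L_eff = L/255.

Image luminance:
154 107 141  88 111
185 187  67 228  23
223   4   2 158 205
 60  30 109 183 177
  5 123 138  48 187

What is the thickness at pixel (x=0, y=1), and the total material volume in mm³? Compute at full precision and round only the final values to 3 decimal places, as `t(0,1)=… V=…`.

t(0,1)=1.371 V=123.460

span = t_max - t_min = 3.04 - 0.74 = 2.300
L(0,1) = 185, L_eff = 185/255 = 0.725490
t(0,1) = 3.04 - 2.300·0.725490 = 1.371
Σt over all 5·5 pixels = 42037/850 ≈ 49.4552941
V = pitch²·Σt = 1.58²·42037/850 = 123.460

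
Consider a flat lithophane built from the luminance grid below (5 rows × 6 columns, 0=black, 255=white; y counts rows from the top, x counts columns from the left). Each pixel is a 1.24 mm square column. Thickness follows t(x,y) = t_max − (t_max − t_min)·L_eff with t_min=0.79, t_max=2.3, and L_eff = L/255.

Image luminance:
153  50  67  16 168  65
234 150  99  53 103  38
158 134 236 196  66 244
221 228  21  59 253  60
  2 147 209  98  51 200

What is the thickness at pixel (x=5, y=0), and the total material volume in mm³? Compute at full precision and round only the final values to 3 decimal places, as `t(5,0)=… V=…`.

span = t_max - t_min = 2.3 - 0.79 = 1.510
L(5,0) = 65, L_eff = 65/255 = 0.254902
t(5,0) = 2.3 - 1.510·0.254902 = 1.915
Σt over all 5·6 pixels = 1188871/25500 ≈ 46.6223922
V = pitch²·Σt = 1.24²·1188871/25500 = 71.687

t(5,0)=1.915 V=71.687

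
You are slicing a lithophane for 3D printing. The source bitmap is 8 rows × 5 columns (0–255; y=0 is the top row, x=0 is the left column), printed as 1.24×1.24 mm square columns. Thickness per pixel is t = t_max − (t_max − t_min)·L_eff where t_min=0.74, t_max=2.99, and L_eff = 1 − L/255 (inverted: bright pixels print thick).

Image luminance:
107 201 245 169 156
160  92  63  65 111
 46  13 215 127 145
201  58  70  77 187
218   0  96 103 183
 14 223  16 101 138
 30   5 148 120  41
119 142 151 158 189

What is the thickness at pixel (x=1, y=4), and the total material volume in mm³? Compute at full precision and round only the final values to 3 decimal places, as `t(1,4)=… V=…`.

t(1,4)=0.740 V=109.319

span = t_max - t_min = 2.99 - 0.74 = 2.250
L(1,4) = 0, L_eff = 1 - 0/255 = 1.000000 (inverted)
t(1,4) = 2.99 - 2.250·1.000000 = 0.740
Σt over all 8·5 pixels = 24173/340 ≈ 71.0970588
V = pitch²·Σt = 1.24²·24173/340 = 109.319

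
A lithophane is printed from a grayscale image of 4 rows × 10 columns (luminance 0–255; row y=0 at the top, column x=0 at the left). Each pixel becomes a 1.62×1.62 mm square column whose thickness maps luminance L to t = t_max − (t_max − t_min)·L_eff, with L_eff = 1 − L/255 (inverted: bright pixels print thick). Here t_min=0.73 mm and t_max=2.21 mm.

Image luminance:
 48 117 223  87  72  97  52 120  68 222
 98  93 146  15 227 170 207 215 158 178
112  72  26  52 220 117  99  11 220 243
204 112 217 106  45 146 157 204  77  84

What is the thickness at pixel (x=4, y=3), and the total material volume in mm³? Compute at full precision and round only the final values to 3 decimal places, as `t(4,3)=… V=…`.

span = t_max - t_min = 2.21 - 0.73 = 1.480
L(4,3) = 45, L_eff = 1 - 45/255 = 0.823529 (inverted)
t(4,3) = 2.21 - 1.480·0.823529 = 0.991
Σt over all 4·10 pixels = 376219/6375 ≈ 59.0147451
V = pitch²·Σt = 1.62²·376219/6375 = 154.878

t(4,3)=0.991 V=154.878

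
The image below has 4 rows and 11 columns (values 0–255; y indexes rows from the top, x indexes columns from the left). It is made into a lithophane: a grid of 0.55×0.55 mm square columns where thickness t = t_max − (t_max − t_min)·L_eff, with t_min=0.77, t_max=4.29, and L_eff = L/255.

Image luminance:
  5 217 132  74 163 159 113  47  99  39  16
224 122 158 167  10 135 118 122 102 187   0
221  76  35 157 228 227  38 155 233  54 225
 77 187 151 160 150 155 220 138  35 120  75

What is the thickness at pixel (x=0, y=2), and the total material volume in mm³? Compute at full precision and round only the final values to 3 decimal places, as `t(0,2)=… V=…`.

span = t_max - t_min = 4.29 - 0.77 = 3.520
L(0,2) = 221, L_eff = 221/255 = 0.866667
t(0,2) = 4.29 - 3.520·0.866667 = 1.239
Σt over all 4·11 pixels = 239019/2125 ≈ 112.4795294
V = pitch²·Σt = 0.55²·239019/2125 = 34.025

t(0,2)=1.239 V=34.025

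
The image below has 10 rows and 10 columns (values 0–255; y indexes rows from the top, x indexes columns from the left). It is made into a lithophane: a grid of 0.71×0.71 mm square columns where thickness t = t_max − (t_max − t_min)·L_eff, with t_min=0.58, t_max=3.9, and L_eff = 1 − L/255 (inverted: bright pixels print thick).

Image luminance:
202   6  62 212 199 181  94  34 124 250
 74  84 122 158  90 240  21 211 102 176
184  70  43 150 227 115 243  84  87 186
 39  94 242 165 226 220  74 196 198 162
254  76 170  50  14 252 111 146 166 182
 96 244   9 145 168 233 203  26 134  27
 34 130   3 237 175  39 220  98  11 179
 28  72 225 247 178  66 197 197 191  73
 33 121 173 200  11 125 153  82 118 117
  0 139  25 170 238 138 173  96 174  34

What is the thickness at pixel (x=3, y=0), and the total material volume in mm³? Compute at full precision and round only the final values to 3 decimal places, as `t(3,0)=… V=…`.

t(3,0)=3.340 V=116.351

span = t_max - t_min = 3.9 - 0.58 = 3.320
L(3,0) = 212, L_eff = 1 - 212/255 = 0.168627 (inverted)
t(3,0) = 3.9 - 3.320·0.168627 = 3.340
Σt over all 10·10 pixels = 1471409/6375 ≈ 230.8092549
V = pitch²·Σt = 0.71²·1471409/6375 = 116.351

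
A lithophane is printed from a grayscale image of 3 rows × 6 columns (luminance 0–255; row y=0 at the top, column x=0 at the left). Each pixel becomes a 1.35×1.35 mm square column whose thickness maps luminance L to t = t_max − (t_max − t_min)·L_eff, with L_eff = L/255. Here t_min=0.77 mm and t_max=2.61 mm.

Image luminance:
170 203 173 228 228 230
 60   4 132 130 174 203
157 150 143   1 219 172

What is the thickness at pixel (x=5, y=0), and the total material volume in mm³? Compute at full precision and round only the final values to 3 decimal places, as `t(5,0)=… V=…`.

span = t_max - t_min = 2.61 - 0.77 = 1.840
L(5,0) = 230, L_eff = 230/255 = 0.901961
t(5,0) = 2.61 - 1.840·0.901961 = 0.950
Σt over all 3·6 pixels = 343511/12750 ≈ 26.9420392
V = pitch²·Σt = 1.35²·343511/12750 = 49.102

t(5,0)=0.950 V=49.102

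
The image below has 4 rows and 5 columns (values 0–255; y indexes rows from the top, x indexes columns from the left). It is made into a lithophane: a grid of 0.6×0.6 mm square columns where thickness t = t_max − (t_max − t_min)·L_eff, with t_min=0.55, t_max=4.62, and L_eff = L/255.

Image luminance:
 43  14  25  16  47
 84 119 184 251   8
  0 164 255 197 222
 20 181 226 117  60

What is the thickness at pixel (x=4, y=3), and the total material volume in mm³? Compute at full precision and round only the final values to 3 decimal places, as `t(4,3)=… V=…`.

span = t_max - t_min = 4.62 - 0.55 = 4.070
L(4,3) = 60, L_eff = 60/255 = 0.235294
t(4,3) = 4.62 - 4.070·0.235294 = 3.662
Σt over all 4·5 pixels = 1447369/25500 ≈ 56.7595686
V = pitch²·Σt = 0.6²·1447369/25500 = 20.433

t(4,3)=3.662 V=20.433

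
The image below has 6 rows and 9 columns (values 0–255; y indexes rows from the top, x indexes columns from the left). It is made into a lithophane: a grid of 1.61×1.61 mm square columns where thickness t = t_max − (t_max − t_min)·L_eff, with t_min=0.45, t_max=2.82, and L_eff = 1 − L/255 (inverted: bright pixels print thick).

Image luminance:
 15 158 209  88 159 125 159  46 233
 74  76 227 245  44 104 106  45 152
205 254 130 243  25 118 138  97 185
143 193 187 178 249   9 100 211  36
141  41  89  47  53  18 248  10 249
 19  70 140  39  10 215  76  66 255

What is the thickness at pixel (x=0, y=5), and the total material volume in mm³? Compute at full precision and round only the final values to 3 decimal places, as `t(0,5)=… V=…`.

t(0,5)=0.627 V=225.652

span = t_max - t_min = 2.82 - 0.45 = 2.370
L(0,5) = 19, L_eff = 1 - 19/255 = 0.925490 (inverted)
t(0,5) = 2.82 - 2.370·0.925490 = 0.627
Σt over all 6·9 pixels = 369979/4250 ≈ 87.0538824
V = pitch²·Σt = 1.61²·369979/4250 = 225.652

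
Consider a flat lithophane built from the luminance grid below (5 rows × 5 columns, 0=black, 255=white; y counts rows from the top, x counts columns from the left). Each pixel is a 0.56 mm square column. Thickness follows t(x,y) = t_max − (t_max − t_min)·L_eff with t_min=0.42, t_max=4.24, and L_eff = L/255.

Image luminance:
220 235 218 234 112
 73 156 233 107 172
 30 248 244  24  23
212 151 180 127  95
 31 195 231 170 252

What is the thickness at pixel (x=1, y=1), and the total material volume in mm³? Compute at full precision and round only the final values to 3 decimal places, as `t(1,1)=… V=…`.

span = t_max - t_min = 4.24 - 0.42 = 3.820
L(1,1) = 156, L_eff = 156/255 = 0.611765
t(1,1) = 4.24 - 3.820·0.611765 = 1.903
Σt over all 5·5 pixels = 592657/12750 ≈ 46.4829020
V = pitch²·Σt = 0.56²·592657/12750 = 14.577

t(1,1)=1.903 V=14.577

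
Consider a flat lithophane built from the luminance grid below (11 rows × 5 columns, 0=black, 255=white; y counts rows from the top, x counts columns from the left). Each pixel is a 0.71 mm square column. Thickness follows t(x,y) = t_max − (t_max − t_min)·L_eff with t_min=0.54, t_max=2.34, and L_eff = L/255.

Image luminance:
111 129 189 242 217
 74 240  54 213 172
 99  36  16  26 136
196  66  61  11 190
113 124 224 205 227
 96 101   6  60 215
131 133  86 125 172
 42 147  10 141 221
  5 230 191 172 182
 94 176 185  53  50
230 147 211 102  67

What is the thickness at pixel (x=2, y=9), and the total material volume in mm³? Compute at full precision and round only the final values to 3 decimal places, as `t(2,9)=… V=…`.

span = t_max - t_min = 2.34 - 0.54 = 1.800
L(2,9) = 185, L_eff = 185/255 = 0.725490
t(2,9) = 2.34 - 1.800·0.725490 = 1.034
Σt over all 11·5 pixels = 66483/850 ≈ 78.2152941
V = pitch²·Σt = 0.71²·66483/850 = 39.428

t(2,9)=1.034 V=39.428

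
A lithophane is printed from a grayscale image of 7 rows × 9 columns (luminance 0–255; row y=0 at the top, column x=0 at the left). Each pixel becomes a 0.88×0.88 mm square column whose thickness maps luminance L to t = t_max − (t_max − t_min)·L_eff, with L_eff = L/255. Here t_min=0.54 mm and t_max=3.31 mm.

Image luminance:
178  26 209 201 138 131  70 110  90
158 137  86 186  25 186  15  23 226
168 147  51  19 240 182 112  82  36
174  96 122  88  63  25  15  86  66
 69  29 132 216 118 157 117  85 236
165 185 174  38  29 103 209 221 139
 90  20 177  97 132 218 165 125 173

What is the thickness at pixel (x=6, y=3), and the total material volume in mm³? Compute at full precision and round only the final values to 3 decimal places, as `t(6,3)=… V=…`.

span = t_max - t_min = 3.31 - 0.54 = 2.770
L(6,3) = 15, L_eff = 15/255 = 0.058824
t(6,3) = 3.31 - 2.770·0.058824 = 3.147
Σt over all 7·9 pixels = 3216193/25500 ≈ 126.1252157
V = pitch²·Σt = 0.88²·3216193/25500 = 97.671

t(6,3)=3.147 V=97.671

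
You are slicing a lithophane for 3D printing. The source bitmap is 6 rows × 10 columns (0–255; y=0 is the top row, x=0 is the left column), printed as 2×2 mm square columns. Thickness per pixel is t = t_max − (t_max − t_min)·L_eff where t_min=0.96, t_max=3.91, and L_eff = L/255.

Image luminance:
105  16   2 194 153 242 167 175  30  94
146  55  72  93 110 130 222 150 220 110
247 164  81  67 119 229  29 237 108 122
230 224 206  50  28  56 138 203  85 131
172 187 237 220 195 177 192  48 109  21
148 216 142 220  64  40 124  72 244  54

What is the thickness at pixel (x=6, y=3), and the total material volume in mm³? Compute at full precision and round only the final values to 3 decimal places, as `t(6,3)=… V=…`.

span = t_max - t_min = 3.91 - 0.96 = 2.950
L(6,3) = 138, L_eff = 138/255 = 0.541176
t(6,3) = 3.91 - 2.950·0.541176 = 2.314
Σt over all 6·10 pixels = 358631/2550 ≈ 140.6396078
V = pitch²·Σt = 2²·358631/2550 = 562.558

t(6,3)=2.314 V=562.558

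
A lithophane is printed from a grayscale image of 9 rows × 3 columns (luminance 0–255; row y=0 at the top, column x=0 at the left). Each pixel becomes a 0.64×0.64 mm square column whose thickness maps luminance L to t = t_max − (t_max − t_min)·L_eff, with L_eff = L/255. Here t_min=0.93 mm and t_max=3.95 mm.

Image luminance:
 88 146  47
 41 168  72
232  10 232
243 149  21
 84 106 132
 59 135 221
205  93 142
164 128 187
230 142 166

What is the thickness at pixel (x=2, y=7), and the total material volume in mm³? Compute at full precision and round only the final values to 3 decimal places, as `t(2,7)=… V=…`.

t(2,7)=1.735 V=26.012

span = t_max - t_min = 3.95 - 0.93 = 3.020
L(2,7) = 187, L_eff = 187/255 = 0.733333
t(2,7) = 3.95 - 3.020·0.733333 = 1.735
Σt over all 9·3 pixels = 1619389/25500 ≈ 63.5054510
V = pitch²·Σt = 0.64²·1619389/25500 = 26.012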